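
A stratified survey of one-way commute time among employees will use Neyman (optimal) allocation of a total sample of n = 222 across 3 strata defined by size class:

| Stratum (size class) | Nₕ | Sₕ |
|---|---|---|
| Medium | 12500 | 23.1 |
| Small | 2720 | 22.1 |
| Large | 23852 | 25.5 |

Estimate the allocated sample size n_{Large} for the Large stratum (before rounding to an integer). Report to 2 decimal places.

141.08

Neyman allocation: nₕ = n·NₕSₕ / Σⱼ NⱼSⱼ.
Σ NⱼSⱼ = 12500·23.1 + 2720·22.1 + 23852·25.5 = 957088.
n_{Large} = 222·23852·25.5 / 957088 = 141.08.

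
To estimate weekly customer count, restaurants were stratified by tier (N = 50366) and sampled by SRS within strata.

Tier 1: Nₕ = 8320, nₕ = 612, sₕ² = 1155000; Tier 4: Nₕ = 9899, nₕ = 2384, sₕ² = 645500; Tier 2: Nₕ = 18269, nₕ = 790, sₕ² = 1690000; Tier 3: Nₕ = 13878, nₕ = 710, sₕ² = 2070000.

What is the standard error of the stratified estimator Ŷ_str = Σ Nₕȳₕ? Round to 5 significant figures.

1.1649 × 10^6

Var(Ŷ_str) = Σₕ Nₕ²(1 − fₕ)sₕ²/nₕ.
Tier 1: 8320²·(1 − 612/8320)·1155000/612 = 1.2103071 × 10^11.
Tier 4: 9899²·(1 − 2384/9899)·645500/2384 = 2.0142358 × 10^10.
Tier 2: 18269²·(1 − 790/18269)·1690000/790 = 6.8311052 × 10^11.
Tier 3: 13878²·(1 − 710/13878)·2070000/710 = 5.3279323 × 10^11.
Sum = 1.3570768 × 10^12.
SE = √(1.3570768 × 10^12) = 1.1649 × 10^6.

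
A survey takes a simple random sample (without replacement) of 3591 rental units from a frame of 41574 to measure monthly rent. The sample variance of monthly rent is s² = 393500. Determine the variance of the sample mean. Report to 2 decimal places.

Under SRS without replacement, Var(ȳ) = (1 − f)·s²/n with f = n/N = 3591/41574 = 0.08637610.
Var(ȳ) = (1 − 0.08637610)·393500/3591 = 0.91362390·109.5795 = 100.11445.

100.11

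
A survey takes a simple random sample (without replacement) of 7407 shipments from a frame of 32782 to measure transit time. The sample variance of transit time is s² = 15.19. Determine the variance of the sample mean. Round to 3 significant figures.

0.00159

Under SRS without replacement, Var(ȳ) = (1 − f)·s²/n with f = n/N = 7407/32782 = 0.22594717.
Var(ȳ) = (1 − 0.22594717)·15.19/7407 = 0.77405283·0.0020507628 = 0.0015873988.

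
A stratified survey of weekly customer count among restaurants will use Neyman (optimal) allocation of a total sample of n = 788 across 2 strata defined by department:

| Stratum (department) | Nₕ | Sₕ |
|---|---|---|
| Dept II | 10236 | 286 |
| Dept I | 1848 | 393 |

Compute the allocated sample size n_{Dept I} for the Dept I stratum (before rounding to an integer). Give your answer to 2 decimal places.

156.63

Neyman allocation: nₕ = n·NₕSₕ / Σⱼ NⱼSⱼ.
Σ NⱼSⱼ = 10236·286 + 1848·393 = 3.65376 × 10^6.
n_{Dept I} = 788·1848·393 / (3.65376 × 10^6) = 156.63.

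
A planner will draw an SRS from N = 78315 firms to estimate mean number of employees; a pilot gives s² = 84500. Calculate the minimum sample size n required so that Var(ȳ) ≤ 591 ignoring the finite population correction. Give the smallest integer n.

143

Without fpc, n₀ = s²/D = 84500/591 = 142.9780.
Rounding up, n = 143.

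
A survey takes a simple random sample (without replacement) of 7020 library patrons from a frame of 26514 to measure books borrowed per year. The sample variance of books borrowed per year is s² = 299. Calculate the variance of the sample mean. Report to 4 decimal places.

0.0313

Under SRS without replacement, Var(ȳ) = (1 − f)·s²/n with f = n/N = 7020/26514 = 0.26476578.
Var(ȳ) = (1 − 0.26476578)·299/7020 = 0.73523422·0.042592593 = 0.031315531.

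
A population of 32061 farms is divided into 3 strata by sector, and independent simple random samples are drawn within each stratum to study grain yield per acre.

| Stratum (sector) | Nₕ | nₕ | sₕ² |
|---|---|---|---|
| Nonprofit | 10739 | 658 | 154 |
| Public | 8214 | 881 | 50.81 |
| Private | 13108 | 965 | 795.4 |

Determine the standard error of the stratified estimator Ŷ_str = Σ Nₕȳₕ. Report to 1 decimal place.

Var(Ŷ_str) = Σₕ Nₕ²(1 − fₕ)sₕ²/nₕ.
Nonprofit: 10739²·(1 − 658/10739)·154/658 = 2.5337414 × 10^7.
Public: 8214²·(1 − 881/8214)·50.81/881 = 3.4738389 × 10^6.
Private: 13108²·(1 − 965/13108)·795.4/965 = 1.3119603 × 10^8.
Sum = 1.6000728 × 10^8.
SE = √(1.6000728 × 10^8) = 12649.4.

12649.4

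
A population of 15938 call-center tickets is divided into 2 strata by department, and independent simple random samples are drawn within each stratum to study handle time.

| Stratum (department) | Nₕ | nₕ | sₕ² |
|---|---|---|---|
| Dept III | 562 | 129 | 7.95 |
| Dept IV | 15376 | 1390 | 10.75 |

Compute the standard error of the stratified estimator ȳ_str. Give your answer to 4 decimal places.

Var(ȳ_str) = Σₕ Wₕ²(1 − fₕ)sₕ²/nₕ with Wₕ = Nₕ/N, N = 15938.
Dept III: Wₕ = 0.03526164; term = 0.03526164²·(1 − 0.22953737)·7.95/129 = 5.9038319 × 10^-5.
Dept IV: Wₕ = 0.96473836; term = 0.96473836²·(1 − 0.09040062)·10.75/1390 = 0.0065473101.
Sum = 0.0066063484.
SE = √(0.0066063484) = 0.0813.

0.0813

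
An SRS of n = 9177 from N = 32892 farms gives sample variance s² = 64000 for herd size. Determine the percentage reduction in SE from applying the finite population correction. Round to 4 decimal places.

f = n/N = 9177/32892 = 0.27900401.
SE_no-fpc = √(s²/n) = 2.640825; SE_fpc = √((1−f)s²/n) = 2.2423637.
Ratio = √(1−f) = 0.84911483. Reduction = 100·(1 − 0.84911483) = 15.0885%.

15.0885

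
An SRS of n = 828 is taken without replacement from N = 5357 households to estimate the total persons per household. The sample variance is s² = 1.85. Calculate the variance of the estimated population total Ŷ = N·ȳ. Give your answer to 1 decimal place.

Var(Ŷ) = N²·Var(ȳ) = N²·(1 − n/N)·s²/n.
f = 828/5357 = 0.15456412; Var(ȳ) = 0.84543588·1.85/828 = 0.001888957.
Var(Ŷ) = 5357² · 0.001888957 = 54208.247.

54208.2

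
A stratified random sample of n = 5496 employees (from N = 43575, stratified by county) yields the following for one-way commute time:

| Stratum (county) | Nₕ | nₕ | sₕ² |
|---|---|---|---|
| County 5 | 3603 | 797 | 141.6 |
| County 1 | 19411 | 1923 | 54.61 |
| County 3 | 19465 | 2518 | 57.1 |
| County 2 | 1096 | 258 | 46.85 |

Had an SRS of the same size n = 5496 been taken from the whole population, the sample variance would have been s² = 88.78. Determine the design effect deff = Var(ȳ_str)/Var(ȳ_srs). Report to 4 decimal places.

0.7120

Var(ȳ_str) = Σ Wₕ²(1−fₕ)sₕ²/nₕ with Wₕ = Nₕ/43575:
  County 5: (3603/43575)²·(1−797/3603)·141.6/797 = 9.4598025 × 10^-4
  County 1: (19411/43575)²·(1−1923/19411)·54.61/1923 = 0.0050769882
  County 3: (19465/43575)²·(1−2518/19465)·57.1/2518 = 0.0039396063
  County 2: (1096/43575)²·(1−258/1096)·46.85/258 = 8.7835418 × 10^-5
  → Var(ȳ_str) = 0.01005041.
Var(ȳ_srs) = (1 − 5496/43575)·88.78/5496 = 0.014116159.
deff = 0.01005041 / 0.014116159 = 0.7120.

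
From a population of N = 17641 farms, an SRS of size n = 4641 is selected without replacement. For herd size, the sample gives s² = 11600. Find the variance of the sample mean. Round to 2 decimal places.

1.84

Under SRS without replacement, Var(ȳ) = (1 − f)·s²/n with f = n/N = 4641/17641 = 0.26308032.
Var(ȳ) = (1 − 0.26308032)·11600/4641 = 0.73691968·2.4994613 = 1.8419022.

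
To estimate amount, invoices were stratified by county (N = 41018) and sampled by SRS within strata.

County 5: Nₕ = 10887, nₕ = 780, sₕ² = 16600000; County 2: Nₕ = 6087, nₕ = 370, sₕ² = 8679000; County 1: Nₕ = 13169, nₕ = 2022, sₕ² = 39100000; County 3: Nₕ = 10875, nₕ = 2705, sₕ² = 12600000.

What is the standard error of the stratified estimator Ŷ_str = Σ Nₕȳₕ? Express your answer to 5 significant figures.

Var(Ŷ_str) = Σₕ Nₕ²(1 − fₕ)sₕ²/nₕ.
County 5: 10887²·(1 − 780/10887)·16600000/780 = 2.3417686 × 10^12.
County 2: 6087²·(1 − 370/6087)·8679000/370 = 8.1628057 × 10^11.
County 1: 13169²·(1 − 2022/13169)·39100000/2022 = 2.8386144 × 10^12.
County 3: 10875²·(1 − 2705/10875)·12600000/2705 = 4.1386109 × 10^11.
Sum = 6.4105247 × 10^12.
SE = √(6.4105247 × 10^12) = 2.5319 × 10^6.

2.5319 × 10^6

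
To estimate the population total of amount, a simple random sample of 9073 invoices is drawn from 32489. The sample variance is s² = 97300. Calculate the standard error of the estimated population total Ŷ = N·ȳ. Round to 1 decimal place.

Var(Ŷ) = N²·Var(ȳ) = N²·(1 − n/N)·s²/n.
f = 9073/32489 = 0.27926375; Var(ȳ) = 0.72073625·97300/9073 = 7.7292667.
Var(Ŷ) = 32489² · 7.7292667 = 8.1585125 × 10^9.
SE(Ŷ) = √(8.1585125 × 10^9) = 90324.5.

90324.5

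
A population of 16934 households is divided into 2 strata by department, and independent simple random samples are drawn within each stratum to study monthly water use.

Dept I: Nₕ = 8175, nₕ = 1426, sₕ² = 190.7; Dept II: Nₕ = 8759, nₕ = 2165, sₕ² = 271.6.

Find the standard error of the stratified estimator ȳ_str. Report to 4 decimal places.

Var(ȳ_str) = Σₕ Wₕ²(1 − fₕ)sₕ²/nₕ with Wₕ = Nₕ/N, N = 16934.
Dept I: Wₕ = 0.48275658; term = 0.48275658²·(1 − 0.17443425)·190.7/1426 = 0.025729968.
Dept II: Wₕ = 0.51724342; term = 0.51724342²·(1 − 0.24717433)·271.6/2165 = 0.025267148.
Sum = 0.050997116.
SE = √(0.050997116) = 0.2258.

0.2258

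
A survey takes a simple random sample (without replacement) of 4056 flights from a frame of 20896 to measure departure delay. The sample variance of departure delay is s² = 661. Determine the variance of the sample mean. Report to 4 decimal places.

Under SRS without replacement, Var(ȳ) = (1 − f)·s²/n with f = n/N = 4056/20896 = 0.19410413.
Var(ȳ) = (1 − 0.19410413)·661/4056 = 0.80589587·0.16296844 = 0.13133559.

0.1313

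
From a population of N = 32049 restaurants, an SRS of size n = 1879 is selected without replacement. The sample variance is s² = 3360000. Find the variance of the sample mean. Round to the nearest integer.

1683

Under SRS without replacement, Var(ȳ) = (1 − f)·s²/n with f = n/N = 1879/32049 = 0.05862897.
Var(ȳ) = (1 − 0.05862897)·3360000/1879 = 0.94137103·1788.1852 = 1683.3457.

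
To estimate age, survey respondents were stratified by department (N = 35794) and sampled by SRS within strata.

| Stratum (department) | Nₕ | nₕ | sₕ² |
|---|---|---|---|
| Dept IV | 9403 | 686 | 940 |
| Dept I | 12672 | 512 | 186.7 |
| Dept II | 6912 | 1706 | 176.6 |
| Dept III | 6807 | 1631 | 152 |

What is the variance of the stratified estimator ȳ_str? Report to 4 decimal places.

Var(ȳ_str) = Σₕ Wₕ²(1 − fₕ)sₕ²/nₕ with Wₕ = Nₕ/N, N = 35794.
Dept IV: Wₕ = 0.26269766; term = 0.26269766²·(1 − 0.07295544)·940/686 = 0.087663085.
Dept I: Wₕ = 0.35402581; term = 0.35402581²·(1 − 0.04040404)·186.7/512 = 0.043856365.
Dept II: Wₕ = 0.19310499; term = 0.19310499²·(1 − 0.24681713)·176.6/1706 = 0.0029073619.
Dept III: Wₕ = 0.19017154; term = 0.19017154²·(1 − 0.23960629)·152/1631 = 0.0025628263.
Sum = 0.13698964.

0.1370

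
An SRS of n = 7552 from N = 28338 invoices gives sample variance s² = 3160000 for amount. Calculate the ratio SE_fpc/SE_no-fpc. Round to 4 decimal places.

0.8564

f = n/N = 7552/28338 = 0.26649728.
SE_no-fpc = √(s²/n) = 20.455615; SE_fpc = √((1−f)s²/n) = 17.519165.
Ratio = √(1−f) = 0.85644773.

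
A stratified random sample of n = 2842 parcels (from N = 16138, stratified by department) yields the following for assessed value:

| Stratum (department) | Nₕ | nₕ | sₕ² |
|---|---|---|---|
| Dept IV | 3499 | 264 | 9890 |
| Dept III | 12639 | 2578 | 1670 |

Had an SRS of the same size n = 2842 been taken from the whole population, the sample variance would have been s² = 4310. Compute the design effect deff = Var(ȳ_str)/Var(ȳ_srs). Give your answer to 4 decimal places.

Var(ȳ_str) = Σ Wₕ²(1−fₕ)sₕ²/nₕ with Wₕ = Nₕ/16138:
  Dept IV: (3499/16138)²·(1−264/3499)·9890/264 = 1.6282128
  Dept III: (12639/16138)²·(1−2578/12639)·1670/2578 = 0.31629185
  → Var(ȳ_str) = 1.9445047.
Var(ȳ_srs) = (1 − 2842/16138)·4310/2842 = 1.2494661.
deff = 1.9445047 / 1.2494661 = 1.5563.

1.5563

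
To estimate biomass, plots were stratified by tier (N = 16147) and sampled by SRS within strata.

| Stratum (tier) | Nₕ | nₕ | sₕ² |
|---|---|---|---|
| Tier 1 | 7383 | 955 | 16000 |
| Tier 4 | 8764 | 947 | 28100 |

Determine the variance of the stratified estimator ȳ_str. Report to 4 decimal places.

Var(ȳ_str) = Σₕ Wₕ²(1 − fₕ)sₕ²/nₕ with Wₕ = Nₕ/N, N = 16147.
Tier 1: Wₕ = 0.45723664; term = 0.45723664²·(1 − 0.12935121)·16000/955 = 3.0495914.
Tier 4: Wₕ = 0.54276336; term = 0.54276336²·(1 − 0.10805568)·28100/947 = 7.7967773.
Sum = 10.846369.

10.8464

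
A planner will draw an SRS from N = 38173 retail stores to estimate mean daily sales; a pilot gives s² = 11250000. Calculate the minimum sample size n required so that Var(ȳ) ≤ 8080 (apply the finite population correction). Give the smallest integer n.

1344

Without fpc, n₀ = s²/D = 11250000/8080 = 1392.3267.
With fpc, (1 − n/N)·s²/n ≤ D requires n ≥ n₀/(1 + n₀/N) = 1392.3267/(1 + 1392.3267/38173) = 1343.3299.
Rounding up, n = 1344.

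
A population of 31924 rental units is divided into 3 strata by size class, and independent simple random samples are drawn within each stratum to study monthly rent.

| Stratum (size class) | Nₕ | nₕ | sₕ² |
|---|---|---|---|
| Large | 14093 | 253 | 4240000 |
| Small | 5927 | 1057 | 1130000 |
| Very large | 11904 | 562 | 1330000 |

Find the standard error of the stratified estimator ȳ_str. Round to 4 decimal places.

Var(ȳ_str) = Σₕ Wₕ²(1 − fₕ)sₕ²/nₕ with Wₕ = Nₕ/N, N = 31924.
Large: Wₕ = 0.44145470; term = 0.44145470²·(1 − 0.01795217)·4240000/253 = 3207.3789.
Small: Wₕ = 0.18565969; term = 0.18565969²·(1 − 0.17833643)·1130000/1057 = 30.278387.
Very large: Wₕ = 0.37288560; term = 0.37288560²·(1 − 0.04721102)·1330000/562 = 313.51858.
Sum = 3551.1759.
SE = √(3551.1759) = 59.5917.

59.5917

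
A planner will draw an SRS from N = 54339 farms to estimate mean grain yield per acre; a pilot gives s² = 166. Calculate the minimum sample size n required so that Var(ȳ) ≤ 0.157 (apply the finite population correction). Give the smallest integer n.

Without fpc, n₀ = s²/D = 166/0.157 = 1057.3248.
With fpc, (1 − n/N)·s²/n ≤ D requires n ≥ n₀/(1 + n₀/N) = 1057.3248/(1 + 1057.3248/54339) = 1037.1441.
Rounding up, n = 1038.

1038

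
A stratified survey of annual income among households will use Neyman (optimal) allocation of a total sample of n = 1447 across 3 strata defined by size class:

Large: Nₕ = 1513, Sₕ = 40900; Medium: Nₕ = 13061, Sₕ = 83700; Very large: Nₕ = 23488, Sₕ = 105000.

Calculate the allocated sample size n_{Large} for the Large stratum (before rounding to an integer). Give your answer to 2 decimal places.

Neyman allocation: nₕ = n·NₕSₕ / Σⱼ NⱼSⱼ.
Σ NⱼSⱼ = 1513·40900 + 13061·83700 + 23488·105000 = 3.6213274 × 10^9.
n_{Large} = 1447·1513·40900 / (3.6213274 × 10^9) = 24.73.

24.73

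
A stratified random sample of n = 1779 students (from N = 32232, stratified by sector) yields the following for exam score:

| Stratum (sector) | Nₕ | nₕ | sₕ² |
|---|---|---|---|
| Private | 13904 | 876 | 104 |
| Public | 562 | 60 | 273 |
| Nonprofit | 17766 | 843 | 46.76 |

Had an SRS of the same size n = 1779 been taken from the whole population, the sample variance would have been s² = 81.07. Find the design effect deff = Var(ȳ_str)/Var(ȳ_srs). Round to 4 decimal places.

0.8823

Var(ȳ_str) = Σ Wₕ²(1−fₕ)sₕ²/nₕ with Wₕ = Nₕ/32232:
  Private: (13904/32232)²·(1−876/13904)·104/876 = 0.02070009
  Public: (562/32232)²·(1−60/562)·273/60 = 0.0012355972
  Nonprofit: (17766/32232)²·(1−843/17766)·46.76/843 = 0.01605238
  → Var(ȳ_str) = 0.037988067.
Var(ȳ_srs) = (1 − 1779/32232)·81.07/1779 = 0.043055343.
deff = 0.037988067 / 0.043055343 = 0.8823.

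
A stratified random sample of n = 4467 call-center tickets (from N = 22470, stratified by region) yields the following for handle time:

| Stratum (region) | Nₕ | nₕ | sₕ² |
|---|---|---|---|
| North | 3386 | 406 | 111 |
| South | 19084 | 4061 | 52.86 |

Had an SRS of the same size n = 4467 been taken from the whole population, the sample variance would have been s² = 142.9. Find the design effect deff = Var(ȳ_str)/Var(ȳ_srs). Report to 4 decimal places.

0.5015

Var(ȳ_str) = Σ Wₕ²(1−fₕ)sₕ²/nₕ with Wₕ = Nₕ/22470:
  North: (3386/22470)²·(1−406/3386)·111/406 = 0.0054637902
  South: (19084/22470)²·(1−4061/19084)·52.86/4061 = 0.0073911855
  → Var(ȳ_str) = 0.012854976.
Var(ȳ_srs) = (1 − 4467/22470)·142.9/4467 = 0.025630559.
deff = 0.012854976 / 0.025630559 = 0.5015.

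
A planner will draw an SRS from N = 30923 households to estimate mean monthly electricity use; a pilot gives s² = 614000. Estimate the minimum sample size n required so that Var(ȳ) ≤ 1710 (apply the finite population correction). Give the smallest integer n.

355

Without fpc, n₀ = s²/D = 614000/1710 = 359.0643.
With fpc, (1 − n/N)·s²/n ≤ D requires n ≥ n₀/(1 + n₀/N) = 359.0643/(1 + 359.0643/30923) = 354.9429.
Rounding up, n = 355.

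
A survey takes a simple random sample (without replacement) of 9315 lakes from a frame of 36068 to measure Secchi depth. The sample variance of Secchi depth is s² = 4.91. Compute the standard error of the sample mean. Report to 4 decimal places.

0.0198

Under SRS without replacement, Var(ȳ) = (1 − f)·s²/n with f = n/N = 9315/36068 = 0.25826217.
Var(ȳ) = (1 − 0.25826217)·4.91/9315 = 0.74173783·5.2710682 × 10^-4 = 3.9097507 × 10^-4.
SE(ȳ) = √(3.9097507 × 10^-4) = 0.0198.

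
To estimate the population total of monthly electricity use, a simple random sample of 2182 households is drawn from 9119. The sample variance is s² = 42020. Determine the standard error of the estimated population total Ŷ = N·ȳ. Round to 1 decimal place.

34902.8

Var(Ŷ) = N²·Var(ȳ) = N²·(1 − n/N)·s²/n.
f = 2182/9119 = 0.23928062; Var(ȳ) = 0.76071938·42020/2182 = 14.6496.
Var(Ŷ) = 9119² · 14.6496 = 1.2182045 × 10^9.
SE(Ŷ) = √(1.2182045 × 10^9) = 34902.8.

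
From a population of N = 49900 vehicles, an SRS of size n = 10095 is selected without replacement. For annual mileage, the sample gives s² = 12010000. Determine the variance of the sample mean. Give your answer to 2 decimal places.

949.02

Under SRS without replacement, Var(ȳ) = (1 − f)·s²/n with f = n/N = 10095/49900 = 0.20230461.
Var(ȳ) = (1 − 0.20230461)·12010000/10095 = 0.79769539·1189.6979 = 949.01651.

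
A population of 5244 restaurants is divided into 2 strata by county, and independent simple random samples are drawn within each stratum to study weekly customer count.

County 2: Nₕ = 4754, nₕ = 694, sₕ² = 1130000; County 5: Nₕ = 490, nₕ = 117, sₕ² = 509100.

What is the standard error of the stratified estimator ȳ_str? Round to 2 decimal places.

34.23

Var(ȳ_str) = Σₕ Wₕ²(1 − fₕ)sₕ²/nₕ with Wₕ = Nₕ/N, N = 5244.
County 2: Wₕ = 0.90655988; term = 0.90655988²·(1 − 0.14598233)·1130000/694 = 1142.8226.
County 5: Wₕ = 0.09344012; term = 0.09344012²·(1 − 0.23877551)·509100/117 = 28.9199.
Sum = 1171.7425.
SE = √(1171.7425) = 34.23.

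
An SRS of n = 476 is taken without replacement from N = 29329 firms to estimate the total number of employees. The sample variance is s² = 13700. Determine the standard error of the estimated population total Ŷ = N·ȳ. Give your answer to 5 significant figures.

Var(Ŷ) = N²·Var(ȳ) = N²·(1 − n/N)·s²/n.
f = 476/29329 = 0.01622967; Var(ȳ) = 0.98377033·13700/476 = 28.314398.
Var(Ŷ) = 29329² · 28.314398 = 2.4355769 × 10^10.
SE(Ŷ) = √(2.4355769 × 10^10) = 156060.

156060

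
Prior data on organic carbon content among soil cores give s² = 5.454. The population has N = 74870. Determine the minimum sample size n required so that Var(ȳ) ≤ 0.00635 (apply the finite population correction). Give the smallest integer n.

Without fpc, n₀ = s²/D = 5.454/0.00635 = 858.8976.
With fpc, (1 − n/N)·s²/n ≤ D requires n ≥ n₀/(1 + n₀/N) = 858.8976/(1 + 858.8976/74870) = 849.1562.
Rounding up, n = 850.

850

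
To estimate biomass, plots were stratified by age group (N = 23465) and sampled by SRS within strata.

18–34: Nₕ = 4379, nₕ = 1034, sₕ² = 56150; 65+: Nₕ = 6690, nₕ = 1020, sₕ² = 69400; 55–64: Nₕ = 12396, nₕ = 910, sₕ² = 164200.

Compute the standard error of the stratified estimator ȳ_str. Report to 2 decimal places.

Var(ȳ_str) = Σₕ Wₕ²(1 − fₕ)sₕ²/nₕ with Wₕ = Nₕ/N, N = 23465.
18–34: Wₕ = 0.18661837; term = 0.18661837²·(1 − 0.23612697)·56150/1034 = 1.4446385.
65+: Wₕ = 0.28510548; term = 0.28510548²·(1 − 0.15246637)·69400/1020 = 4.6873497.
55–64: Wₕ = 0.52827616; term = 0.52827616²·(1 − 0.07341078)·164200/910 = 46.659601.
Sum = 52.791589.
SE = √(52.791589) = 7.27.

7.27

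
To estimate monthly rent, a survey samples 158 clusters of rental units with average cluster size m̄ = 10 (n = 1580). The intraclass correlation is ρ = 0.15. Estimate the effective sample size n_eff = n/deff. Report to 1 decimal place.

deff = 1 + (10 − 1)·0.15 = 1 + 1.35 = 2.35.
n_eff = 1580 / 2.35 = 672.3.

672.3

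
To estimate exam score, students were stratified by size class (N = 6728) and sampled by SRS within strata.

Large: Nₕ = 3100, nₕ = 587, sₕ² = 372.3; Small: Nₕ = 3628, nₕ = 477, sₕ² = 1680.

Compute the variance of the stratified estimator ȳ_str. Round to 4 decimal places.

0.9986

Var(ȳ_str) = Σₕ Wₕ²(1 − fₕ)sₕ²/nₕ with Wₕ = Nₕ/N, N = 6728.
Large: Wₕ = 0.46076100; term = 0.46076100²·(1 − 0.18935484)·372.3/587 = 0.10915337.
Small: Wₕ = 0.53923900; term = 0.53923900²·(1 − 0.13147740)·1680/477 = 0.88947679.
Sum = 0.99863016.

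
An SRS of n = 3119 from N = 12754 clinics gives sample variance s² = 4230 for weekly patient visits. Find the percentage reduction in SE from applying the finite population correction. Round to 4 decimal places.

13.0834

f = n/N = 3119/12754 = 0.24455073.
SE_no-fpc = √(s²/n) = 1.1645617; SE_fpc = √((1−f)s²/n) = 1.0121972.
Ratio = √(1−f) = 0.86916585. Reduction = 100·(1 − 0.86916585) = 13.0834%.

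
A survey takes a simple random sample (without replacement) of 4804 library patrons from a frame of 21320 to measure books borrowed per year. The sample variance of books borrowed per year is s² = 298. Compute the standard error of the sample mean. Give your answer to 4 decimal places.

0.2192

Under SRS without replacement, Var(ȳ) = (1 − f)·s²/n with f = n/N = 4804/21320 = 0.22532833.
Var(ȳ) = (1 − 0.22532833)·298/4804 = 0.77467167·0.06203164 = 0.048054154.
SE(ȳ) = √(0.048054154) = 0.2192.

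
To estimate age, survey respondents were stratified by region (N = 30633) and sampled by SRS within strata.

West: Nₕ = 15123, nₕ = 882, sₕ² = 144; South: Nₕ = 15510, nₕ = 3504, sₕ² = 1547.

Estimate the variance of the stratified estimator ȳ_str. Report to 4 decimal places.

0.1251

Var(ȳ_str) = Σₕ Wₕ²(1 − fₕ)sₕ²/nₕ with Wₕ = Nₕ/N, N = 30633.
West: Wₕ = 0.49368328; term = 0.49368328²·(1 − 0.05832176)·144/882 = 0.037470827.
South: Wₕ = 0.50631672; term = 0.50631672²·(1 − 0.22591876)·1547/3504 = 0.087610728.
Sum = 0.12508156.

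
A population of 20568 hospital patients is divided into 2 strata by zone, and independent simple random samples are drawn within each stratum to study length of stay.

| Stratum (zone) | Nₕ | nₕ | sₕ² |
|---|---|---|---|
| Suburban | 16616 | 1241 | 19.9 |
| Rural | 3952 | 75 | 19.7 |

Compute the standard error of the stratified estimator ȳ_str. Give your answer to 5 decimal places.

Var(ȳ_str) = Σₕ Wₕ²(1 − fₕ)sₕ²/nₕ with Wₕ = Nₕ/N, N = 20568.
Suburban: Wₕ = 0.80785687; term = 0.80785687²·(1 − 0.07468705)·19.9/1241 = 0.0096836431.
Rural: Wₕ = 0.19214313; term = 0.19214313²·(1 − 0.01897773)·19.7/75 = 0.0095133521.
Sum = 0.019196995.
SE = √(0.019196995) = 0.13855.

0.13855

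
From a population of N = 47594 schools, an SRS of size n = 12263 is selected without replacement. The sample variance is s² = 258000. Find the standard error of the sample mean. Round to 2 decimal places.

3.95

Under SRS without replacement, Var(ȳ) = (1 − f)·s²/n with f = n/N = 12263/47594 = 0.25765853.
Var(ȳ) = (1 − 0.25765853)·258000/12263 = 0.74234147·21.038897 = 15.618046.
SE(ȳ) = √(15.618046) = 3.95.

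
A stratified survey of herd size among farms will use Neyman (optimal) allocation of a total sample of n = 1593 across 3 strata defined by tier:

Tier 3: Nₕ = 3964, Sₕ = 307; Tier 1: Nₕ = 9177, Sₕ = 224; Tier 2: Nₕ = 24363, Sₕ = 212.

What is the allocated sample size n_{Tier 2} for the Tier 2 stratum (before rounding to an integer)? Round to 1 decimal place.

Neyman allocation: nₕ = n·NₕSₕ / Σⱼ NⱼSⱼ.
Σ NⱼSⱼ = 3964·307 + 9177·224 + 24363·212 = 8.437552 × 10^6.
n_{Tier 2} = 1593·24363·212 / (8.437552 × 10^6) = 975.1.

975.1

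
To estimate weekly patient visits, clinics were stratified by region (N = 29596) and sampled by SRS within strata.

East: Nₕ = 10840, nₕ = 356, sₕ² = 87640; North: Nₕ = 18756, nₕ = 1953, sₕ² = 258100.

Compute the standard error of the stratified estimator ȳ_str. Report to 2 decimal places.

Var(ȳ_str) = Σₕ Wₕ²(1 − fₕ)sₕ²/nₕ with Wₕ = Nₕ/N, N = 29596.
East: Wₕ = 0.36626571; term = 0.36626571²·(1 − 0.03284133)·87640/356 = 31.940567.
North: Wₕ = 0.63373429; term = 0.63373429²·(1 − 0.10412668)·258100/1953 = 47.54959.
Sum = 79.490157.
SE = √(79.490157) = 8.92.

8.92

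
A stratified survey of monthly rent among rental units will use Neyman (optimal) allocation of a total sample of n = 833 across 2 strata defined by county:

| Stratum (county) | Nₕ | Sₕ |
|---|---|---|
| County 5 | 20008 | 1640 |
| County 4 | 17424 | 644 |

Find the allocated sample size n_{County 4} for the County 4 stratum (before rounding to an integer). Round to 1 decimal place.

Neyman allocation: nₕ = n·NₕSₕ / Σⱼ NⱼSⱼ.
Σ NⱼSⱼ = 20008·1640 + 17424·644 = 4.4034176 × 10^7.
n_{County 4} = 833·17424·644 / (4.4034176 × 10^7) = 212.3.

212.3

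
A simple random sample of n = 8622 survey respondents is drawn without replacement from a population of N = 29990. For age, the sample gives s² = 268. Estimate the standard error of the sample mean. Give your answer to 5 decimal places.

Under SRS without replacement, Var(ȳ) = (1 − f)·s²/n with f = n/N = 8622/29990 = 0.28749583.
Var(ȳ) = (1 − 0.28749583)·268/8622 = 0.71250417·0.031083275 = 0.022146963.
SE(ȳ) = √(0.022146963) = 0.14882.

0.14882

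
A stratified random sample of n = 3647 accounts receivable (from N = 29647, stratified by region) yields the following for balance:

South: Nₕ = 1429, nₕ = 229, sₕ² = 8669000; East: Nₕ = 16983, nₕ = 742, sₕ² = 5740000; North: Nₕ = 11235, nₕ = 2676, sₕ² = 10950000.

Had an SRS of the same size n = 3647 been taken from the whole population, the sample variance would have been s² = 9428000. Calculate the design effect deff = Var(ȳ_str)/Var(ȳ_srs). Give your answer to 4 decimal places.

1.3008

Var(ȳ_str) = Σ Wₕ²(1−fₕ)sₕ²/nₕ with Wₕ = Nₕ/29647:
  South: (1429/29647)²·(1−229/1429)·8669000/229 = 73.85595
  East: (16983/29647)²·(1−742/16983)·5740000/742 = 2427.5806
  North: (11235/29647)²·(1−2676/11235)·10950000/2676 = 447.67476
  → Var(ȳ_str) = 2949.1113.
Var(ȳ_srs) = (1 − 3647/29647)·9428000/3647 = 2267.1299.
deff = 2949.1113 / 2267.1299 = 1.3008.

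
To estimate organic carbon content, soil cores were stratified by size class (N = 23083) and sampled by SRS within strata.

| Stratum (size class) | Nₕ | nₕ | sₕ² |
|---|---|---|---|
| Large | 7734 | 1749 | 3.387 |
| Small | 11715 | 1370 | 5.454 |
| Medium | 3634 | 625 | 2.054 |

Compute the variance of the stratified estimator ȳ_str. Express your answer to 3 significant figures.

Var(ȳ_str) = Σₕ Wₕ²(1 − fₕ)sₕ²/nₕ with Wₕ = Nₕ/N, N = 23083.
Large: Wₕ = 0.33505177; term = 0.33505177²·(1 − 0.22614430)·3.387/1749 = 1.6823223 × 10^-4.
Small: Wₕ = 0.50751635; term = 0.50751635²·(1 − 0.11694409)·5.454/1370 = 9.0548832 × 10^-4.
Medium: Wₕ = 0.15743188; term = 0.15743188²·(1 − 0.17198679)·2.054/625 = 6.7443955 × 10^-5.
Sum = 0.0011411645.

0.00114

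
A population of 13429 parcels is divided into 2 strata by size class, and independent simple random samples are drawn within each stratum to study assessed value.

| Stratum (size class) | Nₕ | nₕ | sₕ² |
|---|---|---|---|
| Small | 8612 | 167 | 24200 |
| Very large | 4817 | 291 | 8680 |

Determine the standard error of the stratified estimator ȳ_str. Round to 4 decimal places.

Var(ȳ_str) = Σₕ Wₕ²(1 − fₕ)sₕ²/nₕ with Wₕ = Nₕ/N, N = 13429.
Small: Wₕ = 0.64129868; term = 0.64129868²·(1 − 0.01939155)·24200/167 = 58.440675.
Very large: Wₕ = 0.35870132; term = 0.35870132²·(1 − 0.06041104)·8680/291 = 3.6060404.
Sum = 62.046715.
SE = √(62.046715) = 7.8770.

7.8770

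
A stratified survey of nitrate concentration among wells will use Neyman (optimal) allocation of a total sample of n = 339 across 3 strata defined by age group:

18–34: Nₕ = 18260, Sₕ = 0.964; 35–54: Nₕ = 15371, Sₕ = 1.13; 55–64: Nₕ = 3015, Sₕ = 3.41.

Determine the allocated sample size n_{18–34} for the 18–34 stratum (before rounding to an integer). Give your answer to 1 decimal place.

131.9

Neyman allocation: nₕ = n·NₕSₕ / Σⱼ NⱼSⱼ.
Σ NⱼSⱼ = 18260·0.964 + 15371·1.13 + 3015·3.41 = 45253.02.
n_{18–34} = 339·18260·0.964 / 45253.02 = 131.9.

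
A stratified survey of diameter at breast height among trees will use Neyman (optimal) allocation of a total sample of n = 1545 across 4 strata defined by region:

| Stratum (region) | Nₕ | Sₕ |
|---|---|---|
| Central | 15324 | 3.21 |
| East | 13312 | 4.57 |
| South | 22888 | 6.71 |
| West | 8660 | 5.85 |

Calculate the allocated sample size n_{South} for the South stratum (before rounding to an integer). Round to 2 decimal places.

Neyman allocation: nₕ = n·NₕSₕ / Σⱼ NⱼSⱼ.
Σ NⱼSⱼ = 15324·3.21 + 13312·4.57 + 22888·6.71 + 8660·5.85 = 314265.36.
n_{South} = 1545·22888·6.71 / 314265.36 = 755.03.

755.03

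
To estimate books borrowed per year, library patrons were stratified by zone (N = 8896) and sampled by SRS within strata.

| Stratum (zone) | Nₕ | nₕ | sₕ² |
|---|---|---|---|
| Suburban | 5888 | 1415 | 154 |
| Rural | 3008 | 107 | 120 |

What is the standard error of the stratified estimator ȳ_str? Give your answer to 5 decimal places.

Var(ȳ_str) = Σₕ Wₕ²(1 − fₕ)sₕ²/nₕ with Wₕ = Nₕ/N, N = 8896.
Suburban: Wₕ = 0.66187050; term = 0.66187050²·(1 − 0.24031929)·154/1415 = 0.036219415.
Rural: Wₕ = 0.33812950; term = 0.33812950²·(1 − 0.03557181)·120/107 = 0.12366121.
Sum = 0.15988063.
SE = √(0.15988063) = 0.39985.

0.39985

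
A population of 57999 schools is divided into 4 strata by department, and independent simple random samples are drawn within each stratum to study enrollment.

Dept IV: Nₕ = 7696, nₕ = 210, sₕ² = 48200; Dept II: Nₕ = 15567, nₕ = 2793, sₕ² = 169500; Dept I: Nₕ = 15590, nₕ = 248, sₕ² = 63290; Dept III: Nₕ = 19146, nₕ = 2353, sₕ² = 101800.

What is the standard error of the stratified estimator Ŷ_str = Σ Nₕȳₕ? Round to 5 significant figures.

Var(Ŷ_str) = Σₕ Nₕ²(1 − fₕ)sₕ²/nₕ.
Dept IV: 7696²·(1 − 210/7696)·48200/210 = 1.3223384 × 10^10.
Dept II: 15567²·(1 − 2793/15567)·169500/2793 = 1.2067869 × 10^10.
Dept I: 15590²·(1 − 248/15590)·63290/248 = 6.1039576 × 10^10.
Dept III: 19146²·(1 − 2353/19146)·101800/2353 = 1.3910162 × 10^10.
Sum = 1.0024099 × 10^11.
SE = √(1.0024099 × 10^11) = 316610.

316610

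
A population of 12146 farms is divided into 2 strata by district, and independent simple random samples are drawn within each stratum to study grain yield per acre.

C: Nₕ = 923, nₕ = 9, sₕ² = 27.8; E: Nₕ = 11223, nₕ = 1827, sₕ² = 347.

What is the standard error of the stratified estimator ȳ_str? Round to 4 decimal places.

Var(ȳ_str) = Σₕ Wₕ²(1 − fₕ)sₕ²/nₕ with Wₕ = Nₕ/N, N = 12146.
C: Wₕ = 0.07599210; term = 0.07599210²·(1 − 0.00975081)·27.8/9 = 0.017663779.
E: Wₕ = 0.92400790; term = 0.92400790²·(1 − 0.16279070)·347/1827 = 0.13576141.
Sum = 0.15342519.
SE = √(0.15342519) = 0.3917.

0.3917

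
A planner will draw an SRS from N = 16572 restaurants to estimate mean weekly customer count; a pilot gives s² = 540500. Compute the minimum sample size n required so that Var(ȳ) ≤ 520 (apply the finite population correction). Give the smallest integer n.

Without fpc, n₀ = s²/D = 540500/520 = 1039.4231.
With fpc, (1 − n/N)·s²/n ≤ D requires n ≥ n₀/(1 + n₀/N) = 1039.4231/(1 + 1039.4231/16572) = 978.0765.
Rounding up, n = 979.

979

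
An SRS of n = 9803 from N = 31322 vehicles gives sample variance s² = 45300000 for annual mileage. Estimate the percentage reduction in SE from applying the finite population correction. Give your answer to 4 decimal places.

f = n/N = 9803/31322 = 0.31297491.
SE_no-fpc = √(s²/n) = 67.97819; SE_fpc = √((1−f)s²/n) = 56.345067.
Ratio = √(1−f) = 0.82886977. Reduction = 100·(1 − 0.82886977) = 17.1130%.

17.1130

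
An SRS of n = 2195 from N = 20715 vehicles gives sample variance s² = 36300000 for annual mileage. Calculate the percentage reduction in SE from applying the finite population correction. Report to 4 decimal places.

5.4464

f = n/N = 2195/20715 = 0.10596186.
SE_no-fpc = √(s²/n) = 128.59854; SE_fpc = √((1−f)s²/n) = 121.59454.
Ratio = √(1−f) = 0.94553590. Reduction = 100·(1 − 0.94553590) = 5.4464%.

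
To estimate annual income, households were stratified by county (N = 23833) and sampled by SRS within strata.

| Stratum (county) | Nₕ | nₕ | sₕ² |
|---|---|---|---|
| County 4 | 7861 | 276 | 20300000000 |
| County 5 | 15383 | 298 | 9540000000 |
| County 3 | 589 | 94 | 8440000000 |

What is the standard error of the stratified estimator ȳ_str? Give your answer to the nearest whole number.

4566

Var(ȳ_str) = Σₕ Wₕ²(1 − fₕ)sₕ²/nₕ with Wₕ = Nₕ/N, N = 23833.
County 4: Wₕ = 0.32983678; term = 0.32983678²·(1 − 0.03511004)·20300000000/276 = 7.7208108 × 10^6.
County 5: Wₕ = 0.64544959; term = 0.64544959²·(1 − 0.01937203)·9540000000/298 = 1.3078593 × 10^7.
County 3: Wₕ = 0.02471363; term = 0.02471363²·(1 − 0.15959253)·8440000000/94 = 46086.917.
Sum = 2.0845491 × 10^7.
SE = √(2.0845491 × 10^7) = 4566.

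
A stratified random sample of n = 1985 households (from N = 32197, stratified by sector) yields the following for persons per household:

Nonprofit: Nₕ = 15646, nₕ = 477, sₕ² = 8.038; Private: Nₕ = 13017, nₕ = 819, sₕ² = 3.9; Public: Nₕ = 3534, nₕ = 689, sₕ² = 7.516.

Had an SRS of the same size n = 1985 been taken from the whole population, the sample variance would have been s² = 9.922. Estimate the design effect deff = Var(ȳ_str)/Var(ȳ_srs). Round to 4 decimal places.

Var(ȳ_str) = Σ Wₕ²(1−fₕ)sₕ²/nₕ with Wₕ = Nₕ/32197:
  Nonprofit: (15646/32197)²·(1−477/15646)·8.038/477 = 0.0038579721
  Private: (13017/32197)²·(1−819/13017)·3.9/819 = 7.2937257 × 10^-4
  Public: (3534/32197)²·(1−689/3534)·7.516/689 = 1.0579997 × 10^-4
  → Var(ȳ_str) = 0.0046931446.
Var(ȳ_srs) = (1 − 1985/32197)·9.922/1985 = 0.0046903233.
deff = 0.0046931446 / 0.0046903233 = 1.0006.

1.0006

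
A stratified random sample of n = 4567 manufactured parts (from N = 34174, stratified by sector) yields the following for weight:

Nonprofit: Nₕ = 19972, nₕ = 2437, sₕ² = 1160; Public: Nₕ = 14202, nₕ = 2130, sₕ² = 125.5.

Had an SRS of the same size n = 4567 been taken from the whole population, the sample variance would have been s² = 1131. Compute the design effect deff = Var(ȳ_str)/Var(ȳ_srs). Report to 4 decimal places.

0.7056

Var(ȳ_str) = Σ Wₕ²(1−fₕ)sₕ²/nₕ with Wₕ = Nₕ/34174:
  Nonprofit: (19972/34174)²·(1−2437/19972)·1160/2437 = 0.14273752
  Public: (14202/34174)²·(1−2130/14202)·125.5/2130 = 0.0086497036
  → Var(ȳ_str) = 0.15138722.
Var(ȳ_srs) = (1 − 4567/34174)·1131/4567 = 0.21455082.
deff = 0.15138722 / 0.21455082 = 0.7056.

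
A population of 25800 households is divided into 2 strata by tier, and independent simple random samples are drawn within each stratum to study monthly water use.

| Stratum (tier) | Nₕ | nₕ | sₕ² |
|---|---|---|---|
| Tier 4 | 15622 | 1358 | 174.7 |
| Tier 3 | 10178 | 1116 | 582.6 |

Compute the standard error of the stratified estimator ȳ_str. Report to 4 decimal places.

Var(ȳ_str) = Σₕ Wₕ²(1 − fₕ)sₕ²/nₕ with Wₕ = Nₕ/N, N = 25800.
Tier 4: Wₕ = 0.60550388; term = 0.60550388²·(1 − 0.08692869)·174.7/1358 = 0.043065717.
Tier 3: Wₕ = 0.39449612; term = 0.39449612²·(1 − 0.10964826)·582.6/1116 = 0.072335815.
Sum = 0.11540153.
SE = √(0.11540153) = 0.3397.

0.3397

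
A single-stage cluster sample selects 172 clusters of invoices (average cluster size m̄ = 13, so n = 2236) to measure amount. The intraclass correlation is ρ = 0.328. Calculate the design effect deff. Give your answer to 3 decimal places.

deff = 1 + (13 − 1)·0.328 = 1 + 3.936 = 4.936.

4.936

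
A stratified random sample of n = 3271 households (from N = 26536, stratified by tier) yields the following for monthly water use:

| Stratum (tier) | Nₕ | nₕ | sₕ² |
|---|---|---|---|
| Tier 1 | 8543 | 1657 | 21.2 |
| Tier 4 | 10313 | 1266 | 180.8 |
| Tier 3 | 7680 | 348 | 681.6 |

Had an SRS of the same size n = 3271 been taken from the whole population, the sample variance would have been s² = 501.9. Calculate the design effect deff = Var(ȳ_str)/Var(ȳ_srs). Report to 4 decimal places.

1.3129

Var(ȳ_str) = Σ Wₕ²(1−fₕ)sₕ²/nₕ with Wₕ = Nₕ/26536:
  Tier 1: (8543/26536)²·(1−1657/8543)·21.2/1657 = 0.0010688576
  Tier 4: (10313/26536)²·(1−1266/10313)·180.8/1266 = 0.018922713
  Tier 3: (7680/26536)²·(1−348/7680)·681.6/348 = 0.15662573
  → Var(ȳ_str) = 0.1766173.
Var(ȳ_srs) = (1 − 3271/26536)·501.9/3271 = 0.13452539.
deff = 0.1766173 / 0.13452539 = 1.3129.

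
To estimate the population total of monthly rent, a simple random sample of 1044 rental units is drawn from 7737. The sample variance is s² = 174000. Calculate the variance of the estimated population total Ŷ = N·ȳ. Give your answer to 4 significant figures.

Var(Ŷ) = N²·Var(ȳ) = N²·(1 − n/N)·s²/n.
f = 1044/7737 = 0.13493602; Var(ȳ) = 0.86506398·174000/1044 = 144.17733.
Var(Ŷ) = 7737² · 144.17733 = 8.6306235 × 10^9.

8.631 × 10^9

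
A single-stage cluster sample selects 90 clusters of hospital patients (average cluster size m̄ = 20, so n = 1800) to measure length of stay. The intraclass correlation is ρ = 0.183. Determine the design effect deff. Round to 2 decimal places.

deff = 1 + (20 − 1)·0.183 = 1 + 3.477 = 4.477.

4.48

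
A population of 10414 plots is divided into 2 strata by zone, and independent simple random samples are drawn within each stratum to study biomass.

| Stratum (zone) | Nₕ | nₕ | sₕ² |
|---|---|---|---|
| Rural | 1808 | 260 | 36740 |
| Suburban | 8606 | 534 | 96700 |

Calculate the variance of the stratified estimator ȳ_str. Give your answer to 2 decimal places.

Var(ȳ_str) = Σₕ Wₕ²(1 − fₕ)sₕ²/nₕ with Wₕ = Nₕ/N, N = 10414.
Rural: Wₕ = 0.17361244; term = 0.17361244²·(1 − 0.14380531)·36740/260 = 3.6467.
Suburban: Wₕ = 0.82638756; term = 0.82638756²·(1 − 0.06204973)·96700/534 = 115.99321.
Sum = 119.63991.

119.64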